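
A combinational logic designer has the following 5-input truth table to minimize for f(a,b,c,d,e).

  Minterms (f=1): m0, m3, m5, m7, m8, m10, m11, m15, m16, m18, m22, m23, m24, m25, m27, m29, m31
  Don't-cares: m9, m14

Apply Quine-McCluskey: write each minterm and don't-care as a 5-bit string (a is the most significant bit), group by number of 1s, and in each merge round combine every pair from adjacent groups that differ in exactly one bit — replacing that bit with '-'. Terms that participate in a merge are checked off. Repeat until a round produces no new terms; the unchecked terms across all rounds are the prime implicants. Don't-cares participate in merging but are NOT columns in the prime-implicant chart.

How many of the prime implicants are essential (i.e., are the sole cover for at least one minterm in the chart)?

Round 0: 00000✓ 00011✓ 00101✓ 00111✓ 01000✓ 01001✓ 01010✓ 01011✓ 01110✓ 01111✓ 10000✓ 10010✓ 10110✓ 10111✓ 11000✓ 11001✓ 11011✓ 11101✓ 11111✓
Round 1: -0000✓ -0111✓ -1000✓ -1001✓ -1011✓ -1111✓ 0-000✓ 0-011✓ 0-111✓ 00-11✓ 001-1 01-10✓ 01-11✓ 010-0✓ 010-1✓ 0100-✓ 0101-✓ 0111-✓ 1-000✓ 1-111✓ 10-10 100-0 1011- 11-01✓ 11-11✓ 110-1✓ 1100-✓ 111-1✓
Round 2: --000 --111 -1-11 -10-1 -100- 0--11 01-1- 010-- 11--1
PIs = {--000, --111, -1-11, -10-1, -100-, 0--11, 001-1, 01-1-, 010--, 10-10, 100-0, 1011-, 11--1}
Coverage chart:
  m0: --000 ←essential
  m3: 0--11 ←essential
  m5: 001-1 ←essential
  m7: --111,0--11,001-1
  m8: --000,-100-,010--
  m10: 01-1-,010--
  m11: -1-11,-10-1,0--11,01-1-,010--
  m15: --111,-1-11,0--11,01-1-
  m16: --000,100-0
  m18: 10-10,100-0
  m22: 10-10,1011-
  m23: --111,1011-
  m24: --000,-100-
  m25: -10-1,-100-,11--1
  m27: -1-11,-10-1,11--1
  m29: 11--1 ←essential
  m31: --111,-1-11,11--1
Essential: --000, 0--11, 001-1, 11--1

4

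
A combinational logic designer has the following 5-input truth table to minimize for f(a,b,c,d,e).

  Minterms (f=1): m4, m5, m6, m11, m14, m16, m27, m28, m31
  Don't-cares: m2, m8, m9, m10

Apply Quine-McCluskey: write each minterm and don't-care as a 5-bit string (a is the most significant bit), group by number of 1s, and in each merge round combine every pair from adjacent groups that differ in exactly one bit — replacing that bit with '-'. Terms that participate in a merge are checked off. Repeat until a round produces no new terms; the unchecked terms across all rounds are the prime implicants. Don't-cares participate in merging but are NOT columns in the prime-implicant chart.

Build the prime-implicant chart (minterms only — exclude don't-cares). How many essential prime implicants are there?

5

size-2^0 implicants → 00010(✓)  00100(✓)  00101(✓)  00110(✓)  01000(✓)  01001(✓)  01010(✓)  01011(✓)  01110(✓)  10000  11011(✓)  11100  11111(✓)
size-2^1 implicants → -1011  0-010(✓)  0-110(✓)  00-10(✓)  001-0  0010-  01-10(✓)  010-0(✓)  010-1(✓)  0100-(✓)  0101-(✓)  11-11
size-2^2 implicants → 0--10  010--
Unchecked terms (primes): -1011, 0--10, 001-0, 0010-, 010--, 10000, 11-11, 11100
Minterm coverage:
  m4 ⊆ 001-0,0010-
  m5 ⊆ 0010- [E]
  m6 ⊆ 0--10,001-0
  m11 ⊆ -1011,010--
  m14 ⊆ 0--10 [E]
  m16 ⊆ 10000 [E]
  m27 ⊆ -1011,11-11
  m28 ⊆ 11100 [E]
  m31 ⊆ 11-11 [E]
E = {0--10, 0010-, 10000, 11-11, 11100}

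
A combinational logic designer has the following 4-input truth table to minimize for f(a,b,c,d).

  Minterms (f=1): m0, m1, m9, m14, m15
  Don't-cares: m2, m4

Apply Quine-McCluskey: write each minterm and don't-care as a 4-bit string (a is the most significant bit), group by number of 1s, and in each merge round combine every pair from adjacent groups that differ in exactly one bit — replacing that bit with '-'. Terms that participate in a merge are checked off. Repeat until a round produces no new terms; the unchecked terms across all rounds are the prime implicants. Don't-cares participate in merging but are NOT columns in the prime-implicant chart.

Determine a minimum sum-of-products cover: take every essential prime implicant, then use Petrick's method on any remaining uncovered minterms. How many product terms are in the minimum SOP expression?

Round 0: 0000✓ 0001✓ 0010✓ 0100✓ 1001✓ 1110✓ 1111✓
Round 1: -001 0-00 00-0 000- 111-
PIs = {-001, 0-00, 00-0, 000-, 111-}
Coverage chart:
  m0: 0-00,00-0,000-
  m1: -001,000-
  m9: -001 ←essential
  m14: 111- ←essential
  m15: 111- ←essential
Essential: -001, 111-
Petrick residual → 0-00
Min cover (3 terms): b'c'd + a'c'd' + abc

3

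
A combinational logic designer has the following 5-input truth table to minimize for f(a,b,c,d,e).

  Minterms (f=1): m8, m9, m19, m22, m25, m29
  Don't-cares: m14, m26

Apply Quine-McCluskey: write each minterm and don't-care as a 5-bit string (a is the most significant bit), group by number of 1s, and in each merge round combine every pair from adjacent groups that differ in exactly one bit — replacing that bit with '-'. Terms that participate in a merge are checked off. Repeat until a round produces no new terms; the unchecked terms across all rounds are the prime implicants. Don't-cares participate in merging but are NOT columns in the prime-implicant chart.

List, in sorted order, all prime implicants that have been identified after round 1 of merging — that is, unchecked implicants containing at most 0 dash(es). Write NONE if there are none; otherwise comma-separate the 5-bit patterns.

size-2^0 implicants → 01000(✓)  01001(✓)  01110  10011  10110  11001(✓)  11010  11101(✓)
size-2^1 implicants → -1001  0100-  11-01
Unchecked terms (primes): -1001, 0100-, 01110, 10011, 10110, 11-01, 11010

01110, 10011, 10110, 11010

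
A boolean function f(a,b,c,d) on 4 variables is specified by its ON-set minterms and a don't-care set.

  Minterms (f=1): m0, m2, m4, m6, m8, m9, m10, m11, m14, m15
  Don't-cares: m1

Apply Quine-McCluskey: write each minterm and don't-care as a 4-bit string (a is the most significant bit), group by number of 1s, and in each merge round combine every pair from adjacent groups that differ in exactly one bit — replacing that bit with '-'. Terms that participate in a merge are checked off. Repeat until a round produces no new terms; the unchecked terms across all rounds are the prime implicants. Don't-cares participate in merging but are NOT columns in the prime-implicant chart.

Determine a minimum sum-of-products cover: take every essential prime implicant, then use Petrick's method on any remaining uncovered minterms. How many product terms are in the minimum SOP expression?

[col 0] 0000*, 0001*, 0010*, 0100*, 0110*, 1000*, 1001*, 1010*, 1011*, 1110*, 1111*
[col 1] -000*, -001*, -010*, -110*, 0-00*, 0-10*, 00-0*, 000-*, 01-0*, 1-10*, 1-11*, 10-0*, 10-1*, 100-*, 101-*, 111-*
[col 2] --10, -0-0, -00-, 0--0, 1-1-, 10--
Prime implicants: --10, -0-0, -00-, 0--0, 1-1-, 10--
PI chart (minterm → PIs covering it):
  0 | -0-0,-00-,0--0
  2 | --10,-0-0,0--0
  4 | 0--0  (sole → essential)
  6 | --10,0--0
  8 | -0-0,-00-,10--
  9 | -00-,10--
  10 | --10,-0-0,1-1-,10--
  11 | 1-1-,10--
  14 | --10,1-1-
  15 | 1-1-  (sole → essential)
Essential prime implicants: 0--0, 1-1-
Petrick residual → -00-
Minimum SOP uses 3 PIs: b'c' + a'd' + ac

3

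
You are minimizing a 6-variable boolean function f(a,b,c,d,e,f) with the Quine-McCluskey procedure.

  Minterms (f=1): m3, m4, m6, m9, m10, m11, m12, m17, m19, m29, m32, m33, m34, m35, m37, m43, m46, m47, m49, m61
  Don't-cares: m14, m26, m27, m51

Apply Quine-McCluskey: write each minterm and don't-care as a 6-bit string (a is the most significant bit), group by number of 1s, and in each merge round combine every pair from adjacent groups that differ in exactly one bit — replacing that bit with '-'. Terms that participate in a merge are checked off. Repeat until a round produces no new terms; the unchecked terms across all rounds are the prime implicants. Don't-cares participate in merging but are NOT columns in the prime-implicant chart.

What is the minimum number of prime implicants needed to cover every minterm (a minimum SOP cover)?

Round 0: 000011✓ 000100✓ 000110✓ 001001✓ 001010✓ 001011✓ 001100✓ 001110✓ 010001✓ 010011✓ 011010✓ 011011✓ 011101✓ 100000✓ 100001✓ 100010✓ 100011✓ 100101✓ 101011✓ 101110✓ 101111✓ 110001✓ 110011✓ 111101✓
Round 1: -00011✓ -01011✓ -01110 -10001✓ -10011✓ -11101 0-0011✓ 0-1010✓ 0-1011✓ 00-011✓ 00-100✓ 00-110✓ 0001-0✓ 001-10 0010-1 00101-✓ 0011-0✓ 01-011✓ 0100-1✓ 01101-✓ 1-0001✓ 1-0011✓ 10-011✓ 100-01 1000-0✓ 1000-1✓ 10000-✓ 10001-✓ 101-11 10111- 1100-1✓
Round 2: --0011 -0-011 -100-1 0--011 0-101- 00-1-0 1-00-1 1000--
PIs = {--0011, -0-011, -01110, -100-1, -11101, 0--011, 0-101-, 00-1-0, 001-10, 0010-1, 1-00-1, 100-01, 1000--, 101-11, 10111-}
Coverage chart:
  m3: --0011,-0-011,0--011
  m4: 00-1-0 ←essential
  m6: 00-1-0 ←essential
  m9: 0010-1 ←essential
  m10: 0-101-,001-10
  m11: -0-011,0--011,0-101-,0010-1
  m12: 00-1-0 ←essential
  m17: -100-1 ←essential
  m19: --0011,-100-1,0--011
  m29: -11101 ←essential
  m32: 1000-- ←essential
  m33: 1-00-1,100-01,1000--
  m34: 1000-- ←essential
  m35: --0011,-0-011,1-00-1,1000--
  m37: 100-01 ←essential
  m43: -0-011,101-11
  m46: -01110,10111-
  m47: 101-11,10111-
  m49: -100-1,1-00-1
  m61: -11101 ←essential
Essential: -100-1, -11101, 00-1-0, 0010-1, 100-01, 1000--
Petrick residual → -0-011, 0-101-, 10111-
Min cover (9 terms): b'd'ef + bc'd'f + bcde'f + a'cd'e + a'b'df' + a'b'cd'f + ab'c'e'f + ab'c'd' + ab'cde

9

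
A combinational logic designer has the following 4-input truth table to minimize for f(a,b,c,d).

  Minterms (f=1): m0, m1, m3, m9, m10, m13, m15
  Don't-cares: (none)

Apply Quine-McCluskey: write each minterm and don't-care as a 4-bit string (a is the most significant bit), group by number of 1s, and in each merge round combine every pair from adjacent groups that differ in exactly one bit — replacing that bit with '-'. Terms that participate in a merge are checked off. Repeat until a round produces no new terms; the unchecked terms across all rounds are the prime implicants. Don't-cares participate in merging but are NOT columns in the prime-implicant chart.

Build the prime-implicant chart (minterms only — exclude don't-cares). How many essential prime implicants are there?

Round 0: 0000✓ 0001✓ 0011✓ 1001✓ 1010 1101✓ 1111✓
Round 1: -001 00-1 000- 1-01 11-1
PIs = {-001, 00-1, 000-, 1-01, 1010, 11-1}
Coverage chart:
  m0: 000- ←essential
  m1: -001,00-1,000-
  m3: 00-1 ←essential
  m9: -001,1-01
  m10: 1010 ←essential
  m13: 1-01,11-1
  m15: 11-1 ←essential
Essential: 00-1, 000-, 1010, 11-1

4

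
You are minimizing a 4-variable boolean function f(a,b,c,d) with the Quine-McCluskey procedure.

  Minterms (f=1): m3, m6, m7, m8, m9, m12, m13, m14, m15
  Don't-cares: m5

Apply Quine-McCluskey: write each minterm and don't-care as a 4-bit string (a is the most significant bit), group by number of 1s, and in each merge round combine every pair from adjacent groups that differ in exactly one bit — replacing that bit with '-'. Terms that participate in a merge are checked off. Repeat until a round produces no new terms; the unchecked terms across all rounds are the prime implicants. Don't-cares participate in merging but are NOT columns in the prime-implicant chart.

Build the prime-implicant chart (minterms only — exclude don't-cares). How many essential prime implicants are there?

size-2^0 implicants → 0011(✓)  0101(✓)  0110(✓)  0111(✓)  1000(✓)  1001(✓)  1100(✓)  1101(✓)  1110(✓)  1111(✓)
size-2^1 implicants → -101(✓)  -110(✓)  -111(✓)  0-11  01-1(✓)  011-(✓)  1-00(✓)  1-01(✓)  100-(✓)  11-0(✓)  11-1(✓)  110-(✓)  111-(✓)
size-2^2 implicants → -1-1  -11-  1-0-  11--
Unchecked terms (primes): -1-1, -11-, 0-11, 1-0-, 11--
Minterm coverage:
  m3 ⊆ 0-11 [E]
  m6 ⊆ -11- [E]
  m7 ⊆ -1-1,-11-,0-11
  m8 ⊆ 1-0- [E]
  m9 ⊆ 1-0- [E]
  m12 ⊆ 1-0-,11--
  m13 ⊆ -1-1,1-0-,11--
  m14 ⊆ -11-,11--
  m15 ⊆ -1-1,-11-,11--
E = {-11-, 0-11, 1-0-}

3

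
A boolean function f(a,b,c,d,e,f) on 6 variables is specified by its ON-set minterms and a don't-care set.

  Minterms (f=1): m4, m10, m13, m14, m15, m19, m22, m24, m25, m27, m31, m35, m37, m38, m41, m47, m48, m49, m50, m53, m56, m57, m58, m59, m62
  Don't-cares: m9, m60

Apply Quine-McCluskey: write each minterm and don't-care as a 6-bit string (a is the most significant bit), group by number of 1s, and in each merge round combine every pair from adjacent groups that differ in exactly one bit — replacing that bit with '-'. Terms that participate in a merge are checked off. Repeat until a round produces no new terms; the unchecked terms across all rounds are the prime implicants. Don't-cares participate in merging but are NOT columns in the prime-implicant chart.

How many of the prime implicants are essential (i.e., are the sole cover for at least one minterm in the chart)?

size-2^0 implicants → 000100  001001(✓)  001010(✓)  001101(✓)  001110(✓)  001111(✓)  010011(✓)  010110  011000(✓)  011001(✓)  011011(✓)  011111(✓)  100011  100101(✓)  100110  101001(✓)  101111(✓)  110000(✓)  110001(✓)  110010(✓)  110101(✓)  111000(✓)  111001(✓)  111010(✓)  111011(✓)  111100(✓)  111110(✓)
size-2^1 implicants → -01001(✓)  -01111  -11000(✓)  -11001(✓)  -11011(✓)  0-1001(✓)  0-1111  001-01  001-10  0011-1  00111-  01-011  011-11  0110-1(✓)  01100-(✓)  1-0101  1-1001(✓)  11-000(✓)  11-001(✓)  11-010(✓)  110-01  1100-0(✓)  11000-(✓)  111-00(✓)  111-10(✓)  1110-0(✓)  1110-1(✓)  11100-(✓)  11101-(✓)  1111-0(✓)
size-2^2 implicants → --1001  -110-1  -1100-  11-0-0  11-00-  111--0  1110--
Unchecked terms (primes): --1001, -01111, -110-1, -1100-, 0-1111, 000100, 001-01, 001-10, 0011-1, 00111-, 01-011, 010110, 011-11, 1-0101, 100011, 100110, 11-0-0, 11-00-, 110-01, 111--0, 1110--
Minterm coverage:
  m4 ⊆ 000100 [E]
  m10 ⊆ 001-10 [E]
  m13 ⊆ 001-01,0011-1
  m14 ⊆ 001-10,00111-
  m15 ⊆ -01111,0-1111,0011-1,00111-
  m19 ⊆ 01-011 [E]
  m22 ⊆ 010110 [E]
  m24 ⊆ -1100- [E]
  m25 ⊆ --1001,-110-1,-1100-
  m27 ⊆ -110-1,01-011,011-11
  m31 ⊆ 0-1111,011-11
  m35 ⊆ 100011 [E]
  m37 ⊆ 1-0101 [E]
  m38 ⊆ 100110 [E]
  m41 ⊆ --1001 [E]
  m47 ⊆ -01111 [E]
  m48 ⊆ 11-0-0,11-00-
  m49 ⊆ 11-00-,110-01
  m50 ⊆ 11-0-0 [E]
  m53 ⊆ 1-0101,110-01
  m56 ⊆ -1100-,11-0-0,11-00-,111--0,1110--
  m57 ⊆ --1001,-110-1,-1100-,11-00-,1110--
  m58 ⊆ 11-0-0,111--0,1110--
  m59 ⊆ -110-1,1110--
  m62 ⊆ 111--0 [E]
E = {--1001, -01111, -1100-, 000100, 001-10, 01-011, 010110, 1-0101, 100011, 100110, 11-0-0, 111--0}

12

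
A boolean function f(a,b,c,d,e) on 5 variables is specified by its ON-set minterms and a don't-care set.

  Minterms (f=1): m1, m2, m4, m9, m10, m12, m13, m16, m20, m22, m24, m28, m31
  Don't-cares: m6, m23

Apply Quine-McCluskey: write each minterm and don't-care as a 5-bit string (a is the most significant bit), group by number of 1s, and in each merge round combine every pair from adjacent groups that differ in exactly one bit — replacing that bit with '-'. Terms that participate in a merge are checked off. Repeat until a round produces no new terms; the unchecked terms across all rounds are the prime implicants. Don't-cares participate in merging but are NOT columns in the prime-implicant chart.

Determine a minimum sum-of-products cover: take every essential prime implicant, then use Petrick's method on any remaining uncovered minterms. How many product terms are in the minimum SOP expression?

6

[col 0] 00001*, 00010*, 00100*, 00110*, 01001*, 01010*, 01100*, 01101*, 10000*, 10100*, 10110*, 10111*, 11000*, 11100*, 11111*
[col 1] -0100*, -0110*, -1100*, 0-001, 0-010, 0-100*, 00-10, 001-0*, 01-01, 0110-, 1-000*, 1-100*, 1-111, 10-00*, 101-0*, 1011-, 11-00*
[col 2] --100, -01-0, 1--00
Prime implicants: --100, -01-0, 0-001, 0-010, 00-10, 01-01, 0110-, 1--00, 1-111, 1011-
PI chart (minterm → PIs covering it):
  1 | 0-001  (sole → essential)
  2 | 0-010,00-10
  4 | --100,-01-0
  9 | 0-001,01-01
  10 | 0-010  (sole → essential)
  12 | --100,0110-
  13 | 01-01,0110-
  16 | 1--00  (sole → essential)
  20 | --100,-01-0,1--00
  22 | -01-0,1011-
  24 | 1--00  (sole → essential)
  28 | --100,1--00
  31 | 1-111  (sole → essential)
Essential prime implicants: 0-001, 0-010, 1--00, 1-111
Petrick residual → -01-0, 0110-
Minimum SOP uses 6 PIs: b'ce' + a'c'd'e + a'c'de' + a'bcd' + ad'e' + acde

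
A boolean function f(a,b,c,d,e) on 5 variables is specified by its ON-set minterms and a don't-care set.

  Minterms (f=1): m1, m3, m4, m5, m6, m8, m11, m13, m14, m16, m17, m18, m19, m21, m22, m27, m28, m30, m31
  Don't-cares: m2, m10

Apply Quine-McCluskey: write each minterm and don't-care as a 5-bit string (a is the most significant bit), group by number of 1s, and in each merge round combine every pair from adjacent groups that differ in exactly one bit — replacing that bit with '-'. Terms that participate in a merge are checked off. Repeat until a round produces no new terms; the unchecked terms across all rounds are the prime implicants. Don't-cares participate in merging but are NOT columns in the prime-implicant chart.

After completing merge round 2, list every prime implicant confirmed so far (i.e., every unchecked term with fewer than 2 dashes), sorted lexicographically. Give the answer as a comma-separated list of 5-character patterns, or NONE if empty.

0-101, 001-0, 0010-, 010-0, 11-11, 111-0, 1111-

Round 0: 00001✓ 00010✓ 00011✓ 00100✓ 00101✓ 00110✓ 01000✓ 01010✓ 01011✓ 01101✓ 01110✓ 10000✓ 10001✓ 10010✓ 10011✓ 10101✓ 10110✓ 11011✓ 11100✓ 11110✓ 11111✓
Round 1: -0001✓ -0010✓ -0011✓ -0101✓ -0110✓ -1011✓ -1110✓ 0-010✓ 0-011✓ 0-101 0-110✓ 00-01✓ 00-10✓ 000-1✓ 0001-✓ 001-0 0010- 01-10✓ 010-0 0101-✓ 1-011✓ 1-110✓ 10-01✓ 10-10✓ 100-0✓ 100-1✓ 1000-✓ 1001-✓ 11-11 111-0 1111-
Round 2: --011 --110 -0-01 -0-10 -00-1 -001- 0--10 0-01- 100--
PIs = {--011, --110, -0-01, -0-10, -00-1, -001-, 0--10, 0-01-, 0-101, 001-0, 0010-, 010-0, 100--, 11-11, 111-0, 1111-}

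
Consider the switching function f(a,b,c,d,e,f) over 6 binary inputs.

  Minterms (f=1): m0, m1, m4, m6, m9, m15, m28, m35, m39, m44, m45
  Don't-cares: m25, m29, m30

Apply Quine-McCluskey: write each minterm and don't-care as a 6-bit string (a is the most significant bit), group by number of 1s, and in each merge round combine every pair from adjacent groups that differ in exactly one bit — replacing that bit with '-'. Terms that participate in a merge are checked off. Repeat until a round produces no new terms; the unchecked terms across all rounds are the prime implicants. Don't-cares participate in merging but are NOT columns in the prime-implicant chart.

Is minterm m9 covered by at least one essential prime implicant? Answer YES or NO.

NO

Round 0: 000000✓ 000001✓ 000100✓ 000110✓ 001001✓ 001111 011001✓ 011100✓ 011101✓ 011110✓ 100011✓ 100111✓ 101100✓ 101101✓
Round 1: 0-1001 00-001 000-00 00000- 0001-0 011-01 0111-0 01110- 100-11 10110-
PIs = {0-1001, 00-001, 000-00, 00000-, 0001-0, 001111, 011-01, 0111-0, 01110-, 100-11, 10110-}
Coverage chart:
  m0: 000-00,00000-
  m1: 00-001,00000-
  m4: 000-00,0001-0
  m6: 0001-0 ←essential
  m9: 0-1001,00-001
  m15: 001111 ←essential
  m28: 0111-0,01110-
  m35: 100-11 ←essential
  m39: 100-11 ←essential
  m44: 10110- ←essential
  m45: 10110- ←essential
Essential: 0001-0, 001111, 100-11, 10110-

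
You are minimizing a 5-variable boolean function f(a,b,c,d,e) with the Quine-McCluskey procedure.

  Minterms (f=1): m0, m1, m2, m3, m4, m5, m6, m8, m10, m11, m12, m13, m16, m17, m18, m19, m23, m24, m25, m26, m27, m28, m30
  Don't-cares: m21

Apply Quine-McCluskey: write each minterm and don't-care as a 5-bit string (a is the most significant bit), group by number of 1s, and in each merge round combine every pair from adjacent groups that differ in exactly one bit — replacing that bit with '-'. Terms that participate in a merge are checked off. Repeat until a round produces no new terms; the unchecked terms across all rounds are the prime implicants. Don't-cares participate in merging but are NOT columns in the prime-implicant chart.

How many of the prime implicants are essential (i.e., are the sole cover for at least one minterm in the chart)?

size-2^0 implicants → 00000(✓)  00001(✓)  00010(✓)  00011(✓)  00100(✓)  00101(✓)  00110(✓)  01000(✓)  01010(✓)  01011(✓)  01100(✓)  01101(✓)  10000(✓)  10001(✓)  10010(✓)  10011(✓)  10101(✓)  10111(✓)  11000(✓)  11001(✓)  11010(✓)  11011(✓)  11100(✓)  11110(✓)
size-2^1 implicants → -0000(✓)  -0001(✓)  -0010(✓)  -0011(✓)  -0101(✓)  -1000(✓)  -1010(✓)  -1011(✓)  -1100(✓)  0-000(✓)  0-010(✓)  0-011(✓)  0-100(✓)  0-101(✓)  00-00(✓)  00-01(✓)  00-10(✓)  000-0(✓)  000-1(✓)  0000-(✓)  0001-(✓)  001-0(✓)  0010-(✓)  01-00(✓)  010-0(✓)  0101-(✓)  0110-(✓)  1-000(✓)  1-001(✓)  1-010(✓)  1-011(✓)  10-01(✓)  10-11(✓)  100-0(✓)  100-1(✓)  1000-(✓)  1001-(✓)  101-1(✓)  11-00(✓)  11-10(✓)  110-0(✓)  110-1(✓)  1100-(✓)  1101-(✓)  111-0(✓)
size-2^2 implicants → --000(✓)  --010(✓)  --011(✓)  -0-01  -00-0(✓)  -00-1(✓)  -000-(✓)  -001-(✓)  -1-00  -10-0(✓)  -101-(✓)  0--00  0-0-0(✓)  0-01-(✓)  0-10-  00--0  00-0-  000--(✓)  1-0-0(✓)  1-0-1(✓)  1-00-(✓)  1-01-(✓)  10--1  100--(✓)  11--0  110--(✓)
size-2^3 implicants → --0-0  --01-  -00--  1-0--
Unchecked terms (primes): --0-0, --01-, -0-01, -00--, -1-00, 0--00, 0-10-, 00--0, 00-0-, 1-0--, 10--1, 11--0
Minterm coverage:
  m0 ⊆ --0-0,-00--,0--00,00--0,00-0-
  m1 ⊆ -0-01,-00--,00-0-
  m2 ⊆ --0-0,--01-,-00--,00--0
  m3 ⊆ --01-,-00--
  m4 ⊆ 0--00,0-10-,00--0,00-0-
  m5 ⊆ -0-01,0-10-,00-0-
  m6 ⊆ 00--0 [E]
  m8 ⊆ --0-0,-1-00,0--00
  m10 ⊆ --0-0,--01-
  m11 ⊆ --01- [E]
  m12 ⊆ -1-00,0--00,0-10-
  m13 ⊆ 0-10- [E]
  m16 ⊆ --0-0,-00--,1-0--
  m17 ⊆ -0-01,-00--,1-0--,10--1
  m18 ⊆ --0-0,--01-,-00--,1-0--
  m19 ⊆ --01-,-00--,1-0--,10--1
  m23 ⊆ 10--1 [E]
  m24 ⊆ --0-0,-1-00,1-0--,11--0
  m25 ⊆ 1-0-- [E]
  m26 ⊆ --0-0,--01-,1-0--,11--0
  m27 ⊆ --01-,1-0--
  m28 ⊆ -1-00,11--0
  m30 ⊆ 11--0 [E]
E = {--01-, 0-10-, 00--0, 1-0--, 10--1, 11--0}

6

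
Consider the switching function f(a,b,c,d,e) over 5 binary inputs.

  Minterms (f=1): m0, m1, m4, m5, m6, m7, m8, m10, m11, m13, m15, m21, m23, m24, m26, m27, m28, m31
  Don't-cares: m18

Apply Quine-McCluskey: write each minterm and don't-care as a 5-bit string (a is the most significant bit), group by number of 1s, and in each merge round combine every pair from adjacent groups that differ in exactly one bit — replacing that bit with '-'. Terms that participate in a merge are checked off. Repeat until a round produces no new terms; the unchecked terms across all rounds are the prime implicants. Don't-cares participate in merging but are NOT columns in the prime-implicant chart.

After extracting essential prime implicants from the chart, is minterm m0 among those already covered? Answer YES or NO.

Round 0: 00000✓ 00001✓ 00100✓ 00101✓ 00110✓ 00111✓ 01000✓ 01010✓ 01011✓ 01101✓ 01111✓ 10010✓ 10101✓ 10111✓ 11000✓ 11010✓ 11011✓ 11100✓ 11111✓
Round 1: -0101✓ -0111✓ -1000✓ -1010✓ -1011✓ -1111✓ 0-000 0-101✓ 0-111✓ 00-00✓ 00-01✓ 0000-✓ 001-0✓ 001-1✓ 0010-✓ 0011-✓ 01-11✓ 010-0✓ 0101-✓ 011-1✓ 1-010 1-111✓ 101-1✓ 11-00 11-11✓ 110-0✓ 1101-✓
Round 2: --111 -01-1 -1-11 -10-0 -101- 0-1-1 00-0- 001--
PIs = {--111, -01-1, -1-11, -10-0, -101-, 0-000, 0-1-1, 00-0-, 001--, 1-010, 11-00}
Coverage chart:
  m0: 0-000,00-0-
  m1: 00-0- ←essential
  m4: 00-0-,001--
  m5: -01-1,0-1-1,00-0-,001--
  m6: 001-- ←essential
  m7: --111,-01-1,0-1-1,001--
  m8: -10-0,0-000
  m10: -10-0,-101-
  m11: -1-11,-101-
  m13: 0-1-1 ←essential
  m15: --111,-1-11,0-1-1
  m21: -01-1 ←essential
  m23: --111,-01-1
  m24: -10-0,11-00
  m26: -10-0,-101-,1-010
  m27: -1-11,-101-
  m28: 11-00 ←essential
  m31: --111,-1-11
Essential: -01-1, 0-1-1, 00-0-, 001--, 11-00

YES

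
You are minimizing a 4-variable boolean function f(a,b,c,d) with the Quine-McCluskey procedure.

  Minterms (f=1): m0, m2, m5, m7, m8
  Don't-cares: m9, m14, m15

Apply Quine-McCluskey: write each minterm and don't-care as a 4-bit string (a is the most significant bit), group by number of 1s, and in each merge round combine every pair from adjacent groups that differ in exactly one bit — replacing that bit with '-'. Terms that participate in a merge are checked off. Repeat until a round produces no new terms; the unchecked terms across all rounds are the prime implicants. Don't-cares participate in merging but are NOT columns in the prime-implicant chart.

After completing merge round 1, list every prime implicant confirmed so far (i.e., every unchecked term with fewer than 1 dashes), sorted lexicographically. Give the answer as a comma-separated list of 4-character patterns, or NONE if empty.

size-2^0 implicants → 0000(✓)  0010(✓)  0101(✓)  0111(✓)  1000(✓)  1001(✓)  1110(✓)  1111(✓)
size-2^1 implicants → -000  -111  00-0  01-1  100-  111-
Unchecked terms (primes): -000, -111, 00-0, 01-1, 100-, 111-

NONE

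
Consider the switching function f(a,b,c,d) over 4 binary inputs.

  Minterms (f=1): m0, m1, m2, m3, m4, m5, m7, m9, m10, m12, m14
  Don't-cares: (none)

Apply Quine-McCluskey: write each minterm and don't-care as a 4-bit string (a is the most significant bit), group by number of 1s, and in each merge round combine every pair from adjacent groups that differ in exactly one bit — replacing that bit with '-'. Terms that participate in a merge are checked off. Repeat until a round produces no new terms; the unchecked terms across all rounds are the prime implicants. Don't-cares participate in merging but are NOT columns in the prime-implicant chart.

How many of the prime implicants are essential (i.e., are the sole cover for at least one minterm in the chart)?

size-2^0 implicants → 0000(✓)  0001(✓)  0010(✓)  0011(✓)  0100(✓)  0101(✓)  0111(✓)  1001(✓)  1010(✓)  1100(✓)  1110(✓)
size-2^1 implicants → -001  -010  -100  0-00(✓)  0-01(✓)  0-11(✓)  00-0(✓)  00-1(✓)  000-(✓)  001-(✓)  01-1(✓)  010-(✓)  1-10  11-0
size-2^2 implicants → 0--1  0-0-  00--
Unchecked terms (primes): -001, -010, -100, 0--1, 0-0-, 00--, 1-10, 11-0
Minterm coverage:
  m0 ⊆ 0-0-,00--
  m1 ⊆ -001,0--1,0-0-,00--
  m2 ⊆ -010,00--
  m3 ⊆ 0--1,00--
  m4 ⊆ -100,0-0-
  m5 ⊆ 0--1,0-0-
  m7 ⊆ 0--1 [E]
  m9 ⊆ -001 [E]
  m10 ⊆ -010,1-10
  m12 ⊆ -100,11-0
  m14 ⊆ 1-10,11-0
E = {-001, 0--1}

2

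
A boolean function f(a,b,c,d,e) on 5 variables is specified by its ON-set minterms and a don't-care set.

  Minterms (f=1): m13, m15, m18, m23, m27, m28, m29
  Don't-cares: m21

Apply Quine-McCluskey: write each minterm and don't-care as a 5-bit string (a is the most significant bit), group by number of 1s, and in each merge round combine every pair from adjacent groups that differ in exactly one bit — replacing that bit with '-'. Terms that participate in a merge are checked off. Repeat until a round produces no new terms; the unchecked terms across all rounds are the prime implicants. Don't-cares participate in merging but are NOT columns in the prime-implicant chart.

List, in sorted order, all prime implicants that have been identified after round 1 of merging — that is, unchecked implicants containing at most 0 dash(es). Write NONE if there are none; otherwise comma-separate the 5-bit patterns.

10010, 11011

Round 0: 01101✓ 01111✓ 10010 10101✓ 10111✓ 11011 11100✓ 11101✓
Round 1: -1101 011-1 1-101 101-1 1110-
PIs = {-1101, 011-1, 1-101, 10010, 101-1, 11011, 1110-}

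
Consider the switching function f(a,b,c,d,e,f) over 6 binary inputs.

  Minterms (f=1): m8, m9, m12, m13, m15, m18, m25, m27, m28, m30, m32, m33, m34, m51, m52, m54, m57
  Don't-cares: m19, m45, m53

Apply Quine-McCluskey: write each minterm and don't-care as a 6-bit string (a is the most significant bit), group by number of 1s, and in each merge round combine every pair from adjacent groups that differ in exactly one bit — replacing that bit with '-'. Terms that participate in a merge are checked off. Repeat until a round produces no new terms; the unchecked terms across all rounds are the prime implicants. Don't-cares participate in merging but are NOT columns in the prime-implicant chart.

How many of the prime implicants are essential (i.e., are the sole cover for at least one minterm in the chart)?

Round 0: 001000✓ 001001✓ 001100✓ 001101✓ 001111✓ 010010✓ 010011✓ 011001✓ 011011✓ 011100✓ 011110✓ 100000✓ 100001✓ 100010✓ 101101✓ 110011✓ 110100✓ 110101✓ 110110✓ 111001✓
Round 1: -01101 -10011 -11001 0-1001 0-1100 001-00✓ 001-01✓ 00100-✓ 0011-1 00110-✓ 01-011 01001- 0110-1 0111-0 1000-0 10000- 1101-0 11010-
Round 2: 001-0-
PIs = {-01101, -10011, -11001, 0-1001, 0-1100, 001-0-, 0011-1, 01-011, 01001-, 0110-1, 0111-0, 1000-0, 10000-, 1101-0, 11010-}
Coverage chart:
  m8: 001-0- ←essential
  m9: 0-1001,001-0-
  m12: 0-1100,001-0-
  m13: -01101,001-0-,0011-1
  m15: 0011-1 ←essential
  m18: 01001- ←essential
  m25: -11001,0-1001,0110-1
  m27: 01-011,0110-1
  m28: 0-1100,0111-0
  m30: 0111-0 ←essential
  m32: 1000-0,10000-
  m33: 10000- ←essential
  m34: 1000-0 ←essential
  m51: -10011 ←essential
  m52: 1101-0,11010-
  m54: 1101-0 ←essential
  m57: -11001 ←essential
Essential: -10011, -11001, 001-0-, 0011-1, 01001-, 0111-0, 1000-0, 10000-, 1101-0

9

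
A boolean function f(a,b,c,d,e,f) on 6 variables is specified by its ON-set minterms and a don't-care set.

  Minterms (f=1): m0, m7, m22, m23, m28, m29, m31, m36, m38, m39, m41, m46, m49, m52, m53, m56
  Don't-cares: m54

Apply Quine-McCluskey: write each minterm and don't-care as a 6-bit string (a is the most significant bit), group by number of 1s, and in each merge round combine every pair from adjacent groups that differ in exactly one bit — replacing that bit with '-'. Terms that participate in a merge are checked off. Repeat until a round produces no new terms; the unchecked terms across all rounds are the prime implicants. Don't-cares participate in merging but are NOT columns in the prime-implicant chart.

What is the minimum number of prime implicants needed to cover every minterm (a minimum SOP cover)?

[col 0] 000000, 000111*, 010110*, 010111*, 011100*, 011101*, 011111*, 100100*, 100110*, 100111*, 101001, 101110*, 110001*, 110100*, 110101*, 110110*, 111000
[col 1] -00111, -10110, 0-0111, 01-111, 01011-, 0111-1, 01110-, 1-0100*, 1-0110*, 10-110, 1001-0*, 10011-, 110-01, 1101-0*, 11010-
[col 2] 1-01-0
Prime implicants: -00111, -10110, 0-0111, 000000, 01-111, 01011-, 0111-1, 01110-, 1-01-0, 10-110, 10011-, 101001, 110-01, 11010-, 111000
PI chart (minterm → PIs covering it):
  0 | 000000  (sole → essential)
  7 | -00111,0-0111
  22 | -10110,01011-
  23 | 0-0111,01-111,01011-
  28 | 01110-  (sole → essential)
  29 | 0111-1,01110-
  31 | 01-111,0111-1
  36 | 1-01-0  (sole → essential)
  38 | 1-01-0,10-110,10011-
  39 | -00111,10011-
  41 | 101001  (sole → essential)
  46 | 10-110  (sole → essential)
  49 | 110-01  (sole → essential)
  52 | 1-01-0,11010-
  53 | 110-01,11010-
  56 | 111000  (sole → essential)
Essential prime implicants: 000000, 01110-, 1-01-0, 10-110, 101001, 110-01, 111000
Petrick residual → -00111, -10110, 01-111
Minimum SOP uses 10 PIs: b'c'def + bc'def' + a'b'c'd'e'f' + a'bdef + a'bcde' + ac'df' + ab'def' + ab'cd'e'f + abc'e'f + abcd'e'f'

10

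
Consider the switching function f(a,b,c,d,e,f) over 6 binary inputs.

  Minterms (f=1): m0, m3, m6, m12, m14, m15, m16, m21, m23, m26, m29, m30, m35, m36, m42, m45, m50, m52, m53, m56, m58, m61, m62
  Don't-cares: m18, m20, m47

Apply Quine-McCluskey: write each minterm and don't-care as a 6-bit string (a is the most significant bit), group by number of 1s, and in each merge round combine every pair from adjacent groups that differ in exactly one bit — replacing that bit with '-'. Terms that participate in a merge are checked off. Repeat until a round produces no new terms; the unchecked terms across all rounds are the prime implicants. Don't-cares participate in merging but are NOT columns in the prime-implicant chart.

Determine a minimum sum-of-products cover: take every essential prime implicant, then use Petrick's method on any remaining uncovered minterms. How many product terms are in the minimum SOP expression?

13

size-2^0 implicants → 000000(✓)  000011(✓)  000110(✓)  001100(✓)  001110(✓)  001111(✓)  010000(✓)  010010(✓)  010100(✓)  010101(✓)  010111(✓)  011010(✓)  011101(✓)  011110(✓)  100011(✓)  100100(✓)  101010(✓)  101101(✓)  101111(✓)  110010(✓)  110100(✓)  110101(✓)  111000(✓)  111010(✓)  111101(✓)  111110(✓)
size-2^1 implicants → -00011  -01111  -10010(✓)  -10100(✓)  -10101(✓)  -11010(✓)  -11101(✓)  -11110(✓)  0-0000  0-1110  00-110  0011-0  00111-  01-010(✓)  01-101(✓)  010-00  0100-0  0101-1  01010-(✓)  011-10(✓)  1-0100  1-1010  1-1101  1011-1  11-010(✓)  11-101(✓)  11010-(✓)  111-10(✓)  1110-0
size-2^2 implicants → -1-010  -1-101  -1010-  -11-10
Unchecked terms (primes): -00011, -01111, -1-010, -1-101, -1010-, -11-10, 0-0000, 0-1110, 00-110, 0011-0, 00111-, 010-00, 0100-0, 0101-1, 1-0100, 1-1010, 1-1101, 1011-1, 1110-0
Minterm coverage:
  m0 ⊆ 0-0000 [E]
  m3 ⊆ -00011 [E]
  m6 ⊆ 00-110 [E]
  m12 ⊆ 0011-0 [E]
  m14 ⊆ 0-1110,00-110,0011-0,00111-
  m15 ⊆ -01111,00111-
  m16 ⊆ 0-0000,010-00,0100-0
  m21 ⊆ -1-101,-1010-,0101-1
  m23 ⊆ 0101-1 [E]
  m26 ⊆ -1-010,-11-10
  m29 ⊆ -1-101 [E]
  m30 ⊆ -11-10,0-1110
  m35 ⊆ -00011 [E]
  m36 ⊆ 1-0100 [E]
  m42 ⊆ 1-1010 [E]
  m45 ⊆ 1-1101,1011-1
  m50 ⊆ -1-010 [E]
  m52 ⊆ -1010-,1-0100
  m53 ⊆ -1-101,-1010-
  m56 ⊆ 1110-0 [E]
  m58 ⊆ -1-010,-11-10,1-1010,1110-0
  m61 ⊆ -1-101,1-1101
  m62 ⊆ -11-10 [E]
E = {-00011, -1-010, -1-101, -11-10, 0-0000, 00-110, 0011-0, 0101-1, 1-0100, 1-1010, 1110-0}
Petrick residual → -01111, 1-1101
Cover = b'c'd'ef + b'cdef + bd'ef' + bde'f + bcef' + a'c'd'e'f' + a'b'def' + a'b'cdf' + a'bc'df + ac'de'f' + acd'ef' + acde'f + abcd'f'  |cover|=13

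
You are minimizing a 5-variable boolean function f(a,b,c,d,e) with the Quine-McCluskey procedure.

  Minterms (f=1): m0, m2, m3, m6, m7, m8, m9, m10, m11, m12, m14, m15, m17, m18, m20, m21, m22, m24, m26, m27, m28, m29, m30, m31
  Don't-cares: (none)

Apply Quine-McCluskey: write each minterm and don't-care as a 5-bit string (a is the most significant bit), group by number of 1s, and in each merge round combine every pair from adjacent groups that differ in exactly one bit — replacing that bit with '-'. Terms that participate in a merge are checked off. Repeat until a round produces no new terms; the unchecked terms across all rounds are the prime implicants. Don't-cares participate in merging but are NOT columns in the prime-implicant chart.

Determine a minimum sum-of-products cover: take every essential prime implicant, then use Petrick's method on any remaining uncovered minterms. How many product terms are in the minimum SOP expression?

8

Round 0: 00000✓ 00010✓ 00011✓ 00110✓ 00111✓ 01000✓ 01001✓ 01010✓ 01011✓ 01100✓ 01110✓ 01111✓ 10001✓ 10010✓ 10100✓ 10101✓ 10110✓ 11000✓ 11010✓ 11011✓ 11100✓ 11101✓ 11110✓ 11111✓
Round 1: -0010✓ -0110✓ -1000✓ -1010✓ -1011✓ -1100✓ -1110✓ -1111✓ 0-000✓ 0-010✓ 0-011✓ 0-110✓ 0-111✓ 00-10✓ 00-11✓ 000-0✓ 0001-✓ 0011-✓ 01-00✓ 01-10✓ 01-11✓ 010-0✓ 010-1✓ 0100-✓ 0101-✓ 011-0✓ 0111-✓ 1-010✓ 1-100✓ 1-101✓ 1-110✓ 10-01 10-10✓ 101-0✓ 1010-✓ 11-00✓ 11-10✓ 11-11✓ 110-0✓ 1101-✓ 111-0✓ 111-1✓ 1110-✓ 1111-✓
Round 2: --010✓ --110✓ -0-10✓ -1-00✓ -1-10✓ -1-11✓ -10-0✓ -101-✓ -11-0✓ -111-✓ 0--10✓ 0--11✓ 0-0-0 0-01-✓ 0-11-✓ 00-1-✓ 01--0✓ 01-1-✓ 010-- 1--10✓ 1-1-0 1-10- 11--0✓ 11-1-✓ 111--
Round 3: ---10 -1--0 -1-1- 0--1-
PIs = {---10, -1--0, -1-1-, 0--1-, 0-0-0, 010--, 1-1-0, 1-10-, 10-01, 111--}
Coverage chart:
  m0: 0-0-0 ←essential
  m2: ---10,0--1-,0-0-0
  m3: 0--1- ←essential
  m6: ---10,0--1-
  m7: 0--1- ←essential
  m8: -1--0,0-0-0,010--
  m9: 010-- ←essential
  m10: ---10,-1--0,-1-1-,0--1-,0-0-0,010--
  m11: -1-1-,0--1-,010--
  m12: -1--0 ←essential
  m14: ---10,-1--0,-1-1-,0--1-
  m15: -1-1-,0--1-
  m17: 10-01 ←essential
  m18: ---10 ←essential
  m20: 1-1-0,1-10-
  m21: 1-10-,10-01
  m22: ---10,1-1-0
  m24: -1--0 ←essential
  m26: ---10,-1--0,-1-1-
  m27: -1-1- ←essential
  m28: -1--0,1-1-0,1-10-,111--
  m29: 1-10-,111--
  m30: ---10,-1--0,-1-1-,1-1-0,111--
  m31: -1-1-,111--
Essential: ---10, -1--0, -1-1-, 0--1-, 0-0-0, 010--, 10-01
Petrick residual → 1-10-
Min cover (8 terms): de' + be' + bd + a'd + a'c'e' + a'bc' + acd' + ab'd'e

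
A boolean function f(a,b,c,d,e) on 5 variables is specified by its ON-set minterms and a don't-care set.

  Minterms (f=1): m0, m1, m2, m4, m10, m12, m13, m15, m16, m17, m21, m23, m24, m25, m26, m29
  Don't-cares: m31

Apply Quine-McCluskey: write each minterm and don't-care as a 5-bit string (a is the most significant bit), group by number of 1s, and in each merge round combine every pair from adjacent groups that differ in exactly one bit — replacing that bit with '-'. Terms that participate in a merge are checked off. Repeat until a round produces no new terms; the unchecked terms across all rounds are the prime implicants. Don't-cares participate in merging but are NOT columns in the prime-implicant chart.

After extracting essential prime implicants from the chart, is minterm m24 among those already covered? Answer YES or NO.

NO

size-2^0 implicants → 00000(✓)  00001(✓)  00010(✓)  00100(✓)  01010(✓)  01100(✓)  01101(✓)  01111(✓)  10000(✓)  10001(✓)  10101(✓)  10111(✓)  11000(✓)  11001(✓)  11010(✓)  11101(✓)  11111(✓)
size-2^1 implicants → -0000(✓)  -0001(✓)  -1010  -1101(✓)  -1111(✓)  0-010  0-100  00-00  000-0  0000-(✓)  011-1(✓)  0110-  1-000(✓)  1-001(✓)  1-101(✓)  1-111(✓)  10-01(✓)  1000-(✓)  101-1(✓)  11-01(✓)  110-0  1100-(✓)  111-1(✓)
size-2^2 implicants → -000-  -11-1  1--01  1-00-  1-1-1
Unchecked terms (primes): -000-, -1010, -11-1, 0-010, 0-100, 00-00, 000-0, 0110-, 1--01, 1-00-, 1-1-1, 110-0
Minterm coverage:
  m0 ⊆ -000-,00-00,000-0
  m1 ⊆ -000- [E]
  m2 ⊆ 0-010,000-0
  m4 ⊆ 0-100,00-00
  m10 ⊆ -1010,0-010
  m12 ⊆ 0-100,0110-
  m13 ⊆ -11-1,0110-
  m15 ⊆ -11-1 [E]
  m16 ⊆ -000-,1-00-
  m17 ⊆ -000-,1--01,1-00-
  m21 ⊆ 1--01,1-1-1
  m23 ⊆ 1-1-1 [E]
  m24 ⊆ 1-00-,110-0
  m25 ⊆ 1--01,1-00-
  m26 ⊆ -1010,110-0
  m29 ⊆ -11-1,1--01,1-1-1
E = {-000-, -11-1, 1-1-1}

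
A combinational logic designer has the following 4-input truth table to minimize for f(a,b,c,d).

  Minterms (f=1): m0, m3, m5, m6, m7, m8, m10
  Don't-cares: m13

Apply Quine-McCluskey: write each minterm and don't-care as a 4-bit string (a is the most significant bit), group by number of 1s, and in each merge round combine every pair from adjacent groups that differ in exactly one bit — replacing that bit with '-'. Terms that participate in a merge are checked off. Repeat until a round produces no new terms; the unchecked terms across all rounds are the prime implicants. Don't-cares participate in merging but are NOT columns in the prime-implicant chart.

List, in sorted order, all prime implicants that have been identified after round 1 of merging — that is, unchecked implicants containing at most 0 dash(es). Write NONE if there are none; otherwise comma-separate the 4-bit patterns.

[col 0] 0000*, 0011*, 0101*, 0110*, 0111*, 1000*, 1010*, 1101*
[col 1] -000, -101, 0-11, 01-1, 011-, 10-0
Prime implicants: -000, -101, 0-11, 01-1, 011-, 10-0

NONE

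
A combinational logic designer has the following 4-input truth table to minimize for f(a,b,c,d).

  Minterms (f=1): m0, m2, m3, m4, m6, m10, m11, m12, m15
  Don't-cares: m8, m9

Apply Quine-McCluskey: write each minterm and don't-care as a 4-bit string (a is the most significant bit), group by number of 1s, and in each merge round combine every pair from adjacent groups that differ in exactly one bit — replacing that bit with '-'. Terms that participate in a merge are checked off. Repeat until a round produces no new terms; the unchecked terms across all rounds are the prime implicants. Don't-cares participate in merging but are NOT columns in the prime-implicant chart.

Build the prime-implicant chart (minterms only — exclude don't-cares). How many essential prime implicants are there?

Round 0: 0000✓ 0010✓ 0011✓ 0100✓ 0110✓ 1000✓ 1001✓ 1010✓ 1011✓ 1100✓ 1111✓
Round 1: -000✓ -010✓ -011✓ -100✓ 0-00✓ 0-10✓ 00-0✓ 001-✓ 01-0✓ 1-00✓ 1-11 10-0✓ 10-1✓ 100-✓ 101-✓
Round 2: --00 -0-0 -01- 0--0 10--
PIs = {--00, -0-0, -01-, 0--0, 1-11, 10--}
Coverage chart:
  m0: --00,-0-0,0--0
  m2: -0-0,-01-,0--0
  m3: -01- ←essential
  m4: --00,0--0
  m6: 0--0 ←essential
  m10: -0-0,-01-,10--
  m11: -01-,1-11,10--
  m12: --00 ←essential
  m15: 1-11 ←essential
Essential: --00, -01-, 0--0, 1-11

4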